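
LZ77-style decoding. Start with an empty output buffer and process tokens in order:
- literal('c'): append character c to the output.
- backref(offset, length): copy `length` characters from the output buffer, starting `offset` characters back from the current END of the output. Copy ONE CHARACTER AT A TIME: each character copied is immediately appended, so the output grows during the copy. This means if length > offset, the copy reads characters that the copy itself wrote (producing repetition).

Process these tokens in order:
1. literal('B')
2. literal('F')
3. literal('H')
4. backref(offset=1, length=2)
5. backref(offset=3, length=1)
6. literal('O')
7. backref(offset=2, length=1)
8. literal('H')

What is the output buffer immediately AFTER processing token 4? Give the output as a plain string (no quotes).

Token 1: literal('B'). Output: "B"
Token 2: literal('F'). Output: "BF"
Token 3: literal('H'). Output: "BFH"
Token 4: backref(off=1, len=2) (overlapping!). Copied 'HH' from pos 2. Output: "BFHHH"

Answer: BFHHH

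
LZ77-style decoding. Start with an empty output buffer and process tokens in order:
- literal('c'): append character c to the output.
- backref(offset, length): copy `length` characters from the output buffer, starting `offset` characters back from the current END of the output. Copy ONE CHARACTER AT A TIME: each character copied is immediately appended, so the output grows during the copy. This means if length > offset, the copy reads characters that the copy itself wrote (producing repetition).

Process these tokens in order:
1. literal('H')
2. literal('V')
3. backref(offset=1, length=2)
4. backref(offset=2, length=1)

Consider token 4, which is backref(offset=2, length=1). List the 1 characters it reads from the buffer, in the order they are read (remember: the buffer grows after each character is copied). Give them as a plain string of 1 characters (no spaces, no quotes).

Answer: V

Derivation:
Token 1: literal('H'). Output: "H"
Token 2: literal('V'). Output: "HV"
Token 3: backref(off=1, len=2) (overlapping!). Copied 'VV' from pos 1. Output: "HVVV"
Token 4: backref(off=2, len=1). Buffer before: "HVVV" (len 4)
  byte 1: read out[2]='V', append. Buffer now: "HVVVV"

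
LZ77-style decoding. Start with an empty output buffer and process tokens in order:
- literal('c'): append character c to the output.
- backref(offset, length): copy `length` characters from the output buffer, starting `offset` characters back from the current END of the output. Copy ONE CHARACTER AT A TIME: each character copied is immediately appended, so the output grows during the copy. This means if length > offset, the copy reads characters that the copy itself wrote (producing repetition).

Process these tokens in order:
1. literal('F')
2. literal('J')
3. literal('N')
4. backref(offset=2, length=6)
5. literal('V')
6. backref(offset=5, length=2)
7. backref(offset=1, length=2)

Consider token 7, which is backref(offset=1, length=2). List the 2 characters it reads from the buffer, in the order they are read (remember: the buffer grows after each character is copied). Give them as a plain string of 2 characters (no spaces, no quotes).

Token 1: literal('F'). Output: "F"
Token 2: literal('J'). Output: "FJ"
Token 3: literal('N'). Output: "FJN"
Token 4: backref(off=2, len=6) (overlapping!). Copied 'JNJNJN' from pos 1. Output: "FJNJNJNJN"
Token 5: literal('V'). Output: "FJNJNJNJNV"
Token 6: backref(off=5, len=2). Copied 'JN' from pos 5. Output: "FJNJNJNJNVJN"
Token 7: backref(off=1, len=2). Buffer before: "FJNJNJNJNVJN" (len 12)
  byte 1: read out[11]='N', append. Buffer now: "FJNJNJNJNVJNN"
  byte 2: read out[12]='N', append. Buffer now: "FJNJNJNJNVJNNN"

Answer: NN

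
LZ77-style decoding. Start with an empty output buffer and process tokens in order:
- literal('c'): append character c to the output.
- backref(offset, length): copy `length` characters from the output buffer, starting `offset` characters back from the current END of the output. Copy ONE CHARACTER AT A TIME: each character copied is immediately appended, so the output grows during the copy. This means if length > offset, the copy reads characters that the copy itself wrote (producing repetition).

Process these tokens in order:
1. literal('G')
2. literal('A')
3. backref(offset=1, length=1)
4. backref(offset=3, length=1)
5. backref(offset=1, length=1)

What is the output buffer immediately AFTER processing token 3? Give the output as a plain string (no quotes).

Token 1: literal('G'). Output: "G"
Token 2: literal('A'). Output: "GA"
Token 3: backref(off=1, len=1). Copied 'A' from pos 1. Output: "GAA"

Answer: GAA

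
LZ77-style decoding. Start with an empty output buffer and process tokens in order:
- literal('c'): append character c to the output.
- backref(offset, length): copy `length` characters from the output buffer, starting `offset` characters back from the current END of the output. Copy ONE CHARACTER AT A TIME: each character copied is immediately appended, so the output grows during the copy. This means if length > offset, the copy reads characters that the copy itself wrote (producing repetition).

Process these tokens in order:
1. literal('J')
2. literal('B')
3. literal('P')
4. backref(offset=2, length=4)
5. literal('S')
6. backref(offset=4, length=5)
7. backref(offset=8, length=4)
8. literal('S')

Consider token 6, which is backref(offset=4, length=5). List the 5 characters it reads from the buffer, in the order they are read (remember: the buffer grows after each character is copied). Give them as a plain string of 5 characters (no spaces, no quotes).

Token 1: literal('J'). Output: "J"
Token 2: literal('B'). Output: "JB"
Token 3: literal('P'). Output: "JBP"
Token 4: backref(off=2, len=4) (overlapping!). Copied 'BPBP' from pos 1. Output: "JBPBPBP"
Token 5: literal('S'). Output: "JBPBPBPS"
Token 6: backref(off=4, len=5). Buffer before: "JBPBPBPS" (len 8)
  byte 1: read out[4]='P', append. Buffer now: "JBPBPBPSP"
  byte 2: read out[5]='B', append. Buffer now: "JBPBPBPSPB"
  byte 3: read out[6]='P', append. Buffer now: "JBPBPBPSPBP"
  byte 4: read out[7]='S', append. Buffer now: "JBPBPBPSPBPS"
  byte 5: read out[8]='P', append. Buffer now: "JBPBPBPSPBPSP"

Answer: PBPSP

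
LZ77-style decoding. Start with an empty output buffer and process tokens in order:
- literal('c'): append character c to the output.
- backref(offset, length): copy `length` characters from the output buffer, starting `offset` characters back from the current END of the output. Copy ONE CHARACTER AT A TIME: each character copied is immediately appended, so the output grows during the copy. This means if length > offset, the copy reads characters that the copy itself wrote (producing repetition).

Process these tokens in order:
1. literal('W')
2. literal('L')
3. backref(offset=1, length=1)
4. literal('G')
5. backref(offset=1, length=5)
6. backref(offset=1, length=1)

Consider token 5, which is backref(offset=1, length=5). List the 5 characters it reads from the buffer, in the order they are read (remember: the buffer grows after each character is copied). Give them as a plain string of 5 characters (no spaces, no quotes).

Token 1: literal('W'). Output: "W"
Token 2: literal('L'). Output: "WL"
Token 3: backref(off=1, len=1). Copied 'L' from pos 1. Output: "WLL"
Token 4: literal('G'). Output: "WLLG"
Token 5: backref(off=1, len=5). Buffer before: "WLLG" (len 4)
  byte 1: read out[3]='G', append. Buffer now: "WLLGG"
  byte 2: read out[4]='G', append. Buffer now: "WLLGGG"
  byte 3: read out[5]='G', append. Buffer now: "WLLGGGG"
  byte 4: read out[6]='G', append. Buffer now: "WLLGGGGG"
  byte 5: read out[7]='G', append. Buffer now: "WLLGGGGGG"

Answer: GGGGG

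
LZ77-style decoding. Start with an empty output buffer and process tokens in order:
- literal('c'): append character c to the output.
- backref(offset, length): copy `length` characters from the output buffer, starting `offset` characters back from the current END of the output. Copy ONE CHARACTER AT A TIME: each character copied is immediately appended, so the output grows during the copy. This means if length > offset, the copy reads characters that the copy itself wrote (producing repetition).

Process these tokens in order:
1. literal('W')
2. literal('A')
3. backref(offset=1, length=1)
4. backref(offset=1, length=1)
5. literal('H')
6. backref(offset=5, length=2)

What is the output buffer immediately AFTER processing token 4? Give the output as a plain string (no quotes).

Answer: WAAA

Derivation:
Token 1: literal('W'). Output: "W"
Token 2: literal('A'). Output: "WA"
Token 3: backref(off=1, len=1). Copied 'A' from pos 1. Output: "WAA"
Token 4: backref(off=1, len=1). Copied 'A' from pos 2. Output: "WAAA"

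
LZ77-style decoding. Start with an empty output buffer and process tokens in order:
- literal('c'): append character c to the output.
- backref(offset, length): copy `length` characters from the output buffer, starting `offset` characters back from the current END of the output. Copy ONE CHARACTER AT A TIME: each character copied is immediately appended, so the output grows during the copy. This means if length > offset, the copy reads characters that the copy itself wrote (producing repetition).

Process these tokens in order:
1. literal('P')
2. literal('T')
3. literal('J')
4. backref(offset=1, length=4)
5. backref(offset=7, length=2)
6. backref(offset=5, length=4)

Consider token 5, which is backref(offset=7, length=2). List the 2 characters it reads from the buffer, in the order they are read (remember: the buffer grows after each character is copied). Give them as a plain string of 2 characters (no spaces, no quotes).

Answer: PT

Derivation:
Token 1: literal('P'). Output: "P"
Token 2: literal('T'). Output: "PT"
Token 3: literal('J'). Output: "PTJ"
Token 4: backref(off=1, len=4) (overlapping!). Copied 'JJJJ' from pos 2. Output: "PTJJJJJ"
Token 5: backref(off=7, len=2). Buffer before: "PTJJJJJ" (len 7)
  byte 1: read out[0]='P', append. Buffer now: "PTJJJJJP"
  byte 2: read out[1]='T', append. Buffer now: "PTJJJJJPT"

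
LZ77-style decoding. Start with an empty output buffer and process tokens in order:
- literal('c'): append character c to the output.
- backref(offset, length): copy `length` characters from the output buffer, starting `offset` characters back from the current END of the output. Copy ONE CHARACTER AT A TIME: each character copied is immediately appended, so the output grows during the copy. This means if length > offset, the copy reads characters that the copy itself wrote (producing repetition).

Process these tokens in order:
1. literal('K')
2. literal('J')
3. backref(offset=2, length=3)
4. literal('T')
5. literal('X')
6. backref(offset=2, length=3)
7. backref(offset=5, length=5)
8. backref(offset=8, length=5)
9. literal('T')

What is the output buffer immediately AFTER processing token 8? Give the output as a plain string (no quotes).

Answer: KJKJKTXTXTTXTXTTXTTX

Derivation:
Token 1: literal('K'). Output: "K"
Token 2: literal('J'). Output: "KJ"
Token 3: backref(off=2, len=3) (overlapping!). Copied 'KJK' from pos 0. Output: "KJKJK"
Token 4: literal('T'). Output: "KJKJKT"
Token 5: literal('X'). Output: "KJKJKTX"
Token 6: backref(off=2, len=3) (overlapping!). Copied 'TXT' from pos 5. Output: "KJKJKTXTXT"
Token 7: backref(off=5, len=5). Copied 'TXTXT' from pos 5. Output: "KJKJKTXTXTTXTXT"
Token 8: backref(off=8, len=5). Copied 'TXTTX' from pos 7. Output: "KJKJKTXTXTTXTXTTXTTX"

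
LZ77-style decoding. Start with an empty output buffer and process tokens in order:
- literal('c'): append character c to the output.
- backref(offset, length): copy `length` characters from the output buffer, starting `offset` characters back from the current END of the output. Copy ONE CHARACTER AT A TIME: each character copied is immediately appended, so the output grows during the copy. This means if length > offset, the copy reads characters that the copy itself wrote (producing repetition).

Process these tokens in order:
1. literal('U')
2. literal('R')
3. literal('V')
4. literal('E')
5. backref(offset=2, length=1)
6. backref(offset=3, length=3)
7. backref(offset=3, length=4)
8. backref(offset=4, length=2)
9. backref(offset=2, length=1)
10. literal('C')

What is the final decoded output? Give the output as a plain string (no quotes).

Token 1: literal('U'). Output: "U"
Token 2: literal('R'). Output: "UR"
Token 3: literal('V'). Output: "URV"
Token 4: literal('E'). Output: "URVE"
Token 5: backref(off=2, len=1). Copied 'V' from pos 2. Output: "URVEV"
Token 6: backref(off=3, len=3). Copied 'VEV' from pos 2. Output: "URVEVVEV"
Token 7: backref(off=3, len=4) (overlapping!). Copied 'VEVV' from pos 5. Output: "URVEVVEVVEVV"
Token 8: backref(off=4, len=2). Copied 'VE' from pos 8. Output: "URVEVVEVVEVVVE"
Token 9: backref(off=2, len=1). Copied 'V' from pos 12. Output: "URVEVVEVVEVVVEV"
Token 10: literal('C'). Output: "URVEVVEVVEVVVEVC"

Answer: URVEVVEVVEVVVEVC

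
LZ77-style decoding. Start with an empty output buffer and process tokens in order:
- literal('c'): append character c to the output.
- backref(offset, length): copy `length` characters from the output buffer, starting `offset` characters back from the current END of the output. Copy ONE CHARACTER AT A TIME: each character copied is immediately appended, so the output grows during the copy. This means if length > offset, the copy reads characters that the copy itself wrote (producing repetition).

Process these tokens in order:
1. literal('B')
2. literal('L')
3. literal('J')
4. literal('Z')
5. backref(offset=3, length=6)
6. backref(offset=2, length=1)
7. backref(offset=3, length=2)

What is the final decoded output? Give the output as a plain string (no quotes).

Token 1: literal('B'). Output: "B"
Token 2: literal('L'). Output: "BL"
Token 3: literal('J'). Output: "BLJ"
Token 4: literal('Z'). Output: "BLJZ"
Token 5: backref(off=3, len=6) (overlapping!). Copied 'LJZLJZ' from pos 1. Output: "BLJZLJZLJZ"
Token 6: backref(off=2, len=1). Copied 'J' from pos 8. Output: "BLJZLJZLJZJ"
Token 7: backref(off=3, len=2). Copied 'JZ' from pos 8. Output: "BLJZLJZLJZJJZ"

Answer: BLJZLJZLJZJJZ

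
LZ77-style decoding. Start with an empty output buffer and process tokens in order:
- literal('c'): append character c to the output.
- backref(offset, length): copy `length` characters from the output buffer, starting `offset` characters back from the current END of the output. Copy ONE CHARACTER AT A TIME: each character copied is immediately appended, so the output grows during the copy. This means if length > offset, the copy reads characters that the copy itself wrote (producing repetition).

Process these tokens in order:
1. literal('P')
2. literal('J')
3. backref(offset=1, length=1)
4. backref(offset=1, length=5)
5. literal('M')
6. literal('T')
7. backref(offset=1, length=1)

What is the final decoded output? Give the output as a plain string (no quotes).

Token 1: literal('P'). Output: "P"
Token 2: literal('J'). Output: "PJ"
Token 3: backref(off=1, len=1). Copied 'J' from pos 1. Output: "PJJ"
Token 4: backref(off=1, len=5) (overlapping!). Copied 'JJJJJ' from pos 2. Output: "PJJJJJJJ"
Token 5: literal('M'). Output: "PJJJJJJJM"
Token 6: literal('T'). Output: "PJJJJJJJMT"
Token 7: backref(off=1, len=1). Copied 'T' from pos 9. Output: "PJJJJJJJMTT"

Answer: PJJJJJJJMTT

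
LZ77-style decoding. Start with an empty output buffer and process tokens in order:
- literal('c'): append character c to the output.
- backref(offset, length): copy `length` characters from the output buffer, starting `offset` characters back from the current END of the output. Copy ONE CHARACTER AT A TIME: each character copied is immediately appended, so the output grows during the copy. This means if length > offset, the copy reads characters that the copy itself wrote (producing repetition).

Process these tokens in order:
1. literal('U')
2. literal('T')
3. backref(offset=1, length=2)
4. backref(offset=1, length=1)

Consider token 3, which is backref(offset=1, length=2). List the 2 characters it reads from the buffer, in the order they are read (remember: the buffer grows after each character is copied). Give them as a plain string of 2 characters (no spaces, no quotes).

Answer: TT

Derivation:
Token 1: literal('U'). Output: "U"
Token 2: literal('T'). Output: "UT"
Token 3: backref(off=1, len=2). Buffer before: "UT" (len 2)
  byte 1: read out[1]='T', append. Buffer now: "UTT"
  byte 2: read out[2]='T', append. Buffer now: "UTTT"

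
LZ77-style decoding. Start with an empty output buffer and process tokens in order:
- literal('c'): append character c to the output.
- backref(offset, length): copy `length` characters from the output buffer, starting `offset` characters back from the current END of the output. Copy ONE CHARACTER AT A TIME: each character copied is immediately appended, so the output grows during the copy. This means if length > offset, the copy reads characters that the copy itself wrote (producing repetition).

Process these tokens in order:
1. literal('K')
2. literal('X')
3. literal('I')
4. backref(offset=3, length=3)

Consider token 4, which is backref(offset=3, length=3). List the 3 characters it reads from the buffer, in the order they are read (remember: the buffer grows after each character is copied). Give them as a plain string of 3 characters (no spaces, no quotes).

Token 1: literal('K'). Output: "K"
Token 2: literal('X'). Output: "KX"
Token 3: literal('I'). Output: "KXI"
Token 4: backref(off=3, len=3). Buffer before: "KXI" (len 3)
  byte 1: read out[0]='K', append. Buffer now: "KXIK"
  byte 2: read out[1]='X', append. Buffer now: "KXIKX"
  byte 3: read out[2]='I', append. Buffer now: "KXIKXI"

Answer: KXI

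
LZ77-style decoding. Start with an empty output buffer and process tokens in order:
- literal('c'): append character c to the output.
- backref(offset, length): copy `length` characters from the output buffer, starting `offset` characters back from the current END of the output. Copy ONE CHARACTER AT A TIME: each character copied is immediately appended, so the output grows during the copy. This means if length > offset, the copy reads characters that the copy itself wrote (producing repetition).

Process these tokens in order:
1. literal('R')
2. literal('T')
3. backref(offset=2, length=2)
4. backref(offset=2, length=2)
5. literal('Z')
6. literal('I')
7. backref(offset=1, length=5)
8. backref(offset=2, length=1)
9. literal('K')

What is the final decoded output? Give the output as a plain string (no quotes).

Token 1: literal('R'). Output: "R"
Token 2: literal('T'). Output: "RT"
Token 3: backref(off=2, len=2). Copied 'RT' from pos 0. Output: "RTRT"
Token 4: backref(off=2, len=2). Copied 'RT' from pos 2. Output: "RTRTRT"
Token 5: literal('Z'). Output: "RTRTRTZ"
Token 6: literal('I'). Output: "RTRTRTZI"
Token 7: backref(off=1, len=5) (overlapping!). Copied 'IIIII' from pos 7. Output: "RTRTRTZIIIIII"
Token 8: backref(off=2, len=1). Copied 'I' from pos 11. Output: "RTRTRTZIIIIIII"
Token 9: literal('K'). Output: "RTRTRTZIIIIIIIK"

Answer: RTRTRTZIIIIIIIK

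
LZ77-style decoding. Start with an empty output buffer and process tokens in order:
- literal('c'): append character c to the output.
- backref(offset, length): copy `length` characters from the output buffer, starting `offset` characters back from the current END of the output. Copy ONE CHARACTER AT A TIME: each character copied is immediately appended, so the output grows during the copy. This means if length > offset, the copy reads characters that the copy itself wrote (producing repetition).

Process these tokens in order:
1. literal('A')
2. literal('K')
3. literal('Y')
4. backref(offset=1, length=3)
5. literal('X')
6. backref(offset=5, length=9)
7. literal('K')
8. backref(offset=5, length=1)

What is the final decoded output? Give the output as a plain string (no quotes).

Token 1: literal('A'). Output: "A"
Token 2: literal('K'). Output: "AK"
Token 3: literal('Y'). Output: "AKY"
Token 4: backref(off=1, len=3) (overlapping!). Copied 'YYY' from pos 2. Output: "AKYYYY"
Token 5: literal('X'). Output: "AKYYYYX"
Token 6: backref(off=5, len=9) (overlapping!). Copied 'YYYYXYYYY' from pos 2. Output: "AKYYYYXYYYYXYYYY"
Token 7: literal('K'). Output: "AKYYYYXYYYYXYYYYK"
Token 8: backref(off=5, len=1). Copied 'Y' from pos 12. Output: "AKYYYYXYYYYXYYYYKY"

Answer: AKYYYYXYYYYXYYYYKY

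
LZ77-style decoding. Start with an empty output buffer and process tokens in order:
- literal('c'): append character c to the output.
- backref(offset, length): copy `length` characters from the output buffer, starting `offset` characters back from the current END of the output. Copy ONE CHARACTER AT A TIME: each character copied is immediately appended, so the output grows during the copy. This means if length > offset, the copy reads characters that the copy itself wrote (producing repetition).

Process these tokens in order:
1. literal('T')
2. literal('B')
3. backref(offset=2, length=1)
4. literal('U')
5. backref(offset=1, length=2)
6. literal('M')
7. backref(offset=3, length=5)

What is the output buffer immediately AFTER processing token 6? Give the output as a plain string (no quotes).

Token 1: literal('T'). Output: "T"
Token 2: literal('B'). Output: "TB"
Token 3: backref(off=2, len=1). Copied 'T' from pos 0. Output: "TBT"
Token 4: literal('U'). Output: "TBTU"
Token 5: backref(off=1, len=2) (overlapping!). Copied 'UU' from pos 3. Output: "TBTUUU"
Token 6: literal('M'). Output: "TBTUUUM"

Answer: TBTUUUM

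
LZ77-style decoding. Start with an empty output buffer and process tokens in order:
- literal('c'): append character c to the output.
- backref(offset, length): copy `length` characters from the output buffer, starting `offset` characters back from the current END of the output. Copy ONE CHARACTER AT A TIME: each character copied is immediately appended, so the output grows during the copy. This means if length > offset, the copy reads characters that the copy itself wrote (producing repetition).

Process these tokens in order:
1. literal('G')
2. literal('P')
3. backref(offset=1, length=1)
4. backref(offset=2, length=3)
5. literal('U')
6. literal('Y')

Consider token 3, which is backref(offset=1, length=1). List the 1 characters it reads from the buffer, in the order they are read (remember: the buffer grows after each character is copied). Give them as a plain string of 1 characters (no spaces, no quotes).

Token 1: literal('G'). Output: "G"
Token 2: literal('P'). Output: "GP"
Token 3: backref(off=1, len=1). Buffer before: "GP" (len 2)
  byte 1: read out[1]='P', append. Buffer now: "GPP"

Answer: P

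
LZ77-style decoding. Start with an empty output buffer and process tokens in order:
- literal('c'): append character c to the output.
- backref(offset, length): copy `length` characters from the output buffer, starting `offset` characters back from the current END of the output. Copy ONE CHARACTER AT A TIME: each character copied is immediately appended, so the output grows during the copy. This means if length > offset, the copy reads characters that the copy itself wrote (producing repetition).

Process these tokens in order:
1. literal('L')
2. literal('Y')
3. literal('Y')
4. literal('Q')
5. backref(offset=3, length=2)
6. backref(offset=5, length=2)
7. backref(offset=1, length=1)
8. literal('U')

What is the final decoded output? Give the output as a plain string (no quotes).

Token 1: literal('L'). Output: "L"
Token 2: literal('Y'). Output: "LY"
Token 3: literal('Y'). Output: "LYY"
Token 4: literal('Q'). Output: "LYYQ"
Token 5: backref(off=3, len=2). Copied 'YY' from pos 1. Output: "LYYQYY"
Token 6: backref(off=5, len=2). Copied 'YY' from pos 1. Output: "LYYQYYYY"
Token 7: backref(off=1, len=1). Copied 'Y' from pos 7. Output: "LYYQYYYYY"
Token 8: literal('U'). Output: "LYYQYYYYYU"

Answer: LYYQYYYYYU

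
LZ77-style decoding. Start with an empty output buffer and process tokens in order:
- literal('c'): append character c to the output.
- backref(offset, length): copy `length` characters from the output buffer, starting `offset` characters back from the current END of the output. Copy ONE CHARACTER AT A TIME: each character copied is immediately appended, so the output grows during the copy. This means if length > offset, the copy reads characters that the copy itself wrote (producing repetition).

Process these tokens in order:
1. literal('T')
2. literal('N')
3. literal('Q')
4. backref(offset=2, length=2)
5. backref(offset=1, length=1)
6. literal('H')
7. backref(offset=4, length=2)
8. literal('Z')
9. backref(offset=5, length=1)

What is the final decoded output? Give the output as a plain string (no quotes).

Answer: TNQNQQHNQZQ

Derivation:
Token 1: literal('T'). Output: "T"
Token 2: literal('N'). Output: "TN"
Token 3: literal('Q'). Output: "TNQ"
Token 4: backref(off=2, len=2). Copied 'NQ' from pos 1. Output: "TNQNQ"
Token 5: backref(off=1, len=1). Copied 'Q' from pos 4. Output: "TNQNQQ"
Token 6: literal('H'). Output: "TNQNQQH"
Token 7: backref(off=4, len=2). Copied 'NQ' from pos 3. Output: "TNQNQQHNQ"
Token 8: literal('Z'). Output: "TNQNQQHNQZ"
Token 9: backref(off=5, len=1). Copied 'Q' from pos 5. Output: "TNQNQQHNQZQ"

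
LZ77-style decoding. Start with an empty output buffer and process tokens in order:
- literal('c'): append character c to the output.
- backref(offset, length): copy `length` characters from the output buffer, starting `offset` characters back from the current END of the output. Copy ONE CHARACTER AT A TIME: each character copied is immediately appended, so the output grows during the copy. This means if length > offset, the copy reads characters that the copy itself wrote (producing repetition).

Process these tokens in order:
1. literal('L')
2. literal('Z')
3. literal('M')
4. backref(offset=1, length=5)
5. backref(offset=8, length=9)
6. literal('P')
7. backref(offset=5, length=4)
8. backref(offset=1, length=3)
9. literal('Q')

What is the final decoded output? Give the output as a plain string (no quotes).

Answer: LZMMMMMMLZMMMMMMLPMMMLLLLQ

Derivation:
Token 1: literal('L'). Output: "L"
Token 2: literal('Z'). Output: "LZ"
Token 3: literal('M'). Output: "LZM"
Token 4: backref(off=1, len=5) (overlapping!). Copied 'MMMMM' from pos 2. Output: "LZMMMMMM"
Token 5: backref(off=8, len=9) (overlapping!). Copied 'LZMMMMMML' from pos 0. Output: "LZMMMMMMLZMMMMMML"
Token 6: literal('P'). Output: "LZMMMMMMLZMMMMMMLP"
Token 7: backref(off=5, len=4). Copied 'MMML' from pos 13. Output: "LZMMMMMMLZMMMMMMLPMMML"
Token 8: backref(off=1, len=3) (overlapping!). Copied 'LLL' from pos 21. Output: "LZMMMMMMLZMMMMMMLPMMMLLLL"
Token 9: literal('Q'). Output: "LZMMMMMMLZMMMMMMLPMMMLLLLQ"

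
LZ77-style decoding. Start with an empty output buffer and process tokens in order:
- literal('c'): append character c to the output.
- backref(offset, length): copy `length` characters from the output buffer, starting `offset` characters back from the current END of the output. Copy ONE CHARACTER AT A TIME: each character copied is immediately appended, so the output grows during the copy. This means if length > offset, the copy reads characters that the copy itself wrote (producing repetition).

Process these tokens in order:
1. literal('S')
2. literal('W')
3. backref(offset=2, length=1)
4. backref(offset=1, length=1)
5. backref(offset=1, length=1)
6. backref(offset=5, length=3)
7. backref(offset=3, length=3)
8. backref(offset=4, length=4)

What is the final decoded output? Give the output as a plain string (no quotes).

Token 1: literal('S'). Output: "S"
Token 2: literal('W'). Output: "SW"
Token 3: backref(off=2, len=1). Copied 'S' from pos 0. Output: "SWS"
Token 4: backref(off=1, len=1). Copied 'S' from pos 2. Output: "SWSS"
Token 5: backref(off=1, len=1). Copied 'S' from pos 3. Output: "SWSSS"
Token 6: backref(off=5, len=3). Copied 'SWS' from pos 0. Output: "SWSSSSWS"
Token 7: backref(off=3, len=3). Copied 'SWS' from pos 5. Output: "SWSSSSWSSWS"
Token 8: backref(off=4, len=4). Copied 'SSWS' from pos 7. Output: "SWSSSSWSSWSSSWS"

Answer: SWSSSSWSSWSSSWS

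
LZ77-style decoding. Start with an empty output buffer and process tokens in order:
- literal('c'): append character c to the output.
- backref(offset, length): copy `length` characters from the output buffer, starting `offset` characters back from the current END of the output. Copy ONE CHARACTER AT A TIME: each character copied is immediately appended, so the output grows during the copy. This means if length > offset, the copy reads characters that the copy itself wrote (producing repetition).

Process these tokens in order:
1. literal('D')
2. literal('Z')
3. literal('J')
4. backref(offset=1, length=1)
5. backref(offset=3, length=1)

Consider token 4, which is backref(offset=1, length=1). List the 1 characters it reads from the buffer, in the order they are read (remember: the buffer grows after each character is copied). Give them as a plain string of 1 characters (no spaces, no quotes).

Answer: J

Derivation:
Token 1: literal('D'). Output: "D"
Token 2: literal('Z'). Output: "DZ"
Token 3: literal('J'). Output: "DZJ"
Token 4: backref(off=1, len=1). Buffer before: "DZJ" (len 3)
  byte 1: read out[2]='J', append. Buffer now: "DZJJ"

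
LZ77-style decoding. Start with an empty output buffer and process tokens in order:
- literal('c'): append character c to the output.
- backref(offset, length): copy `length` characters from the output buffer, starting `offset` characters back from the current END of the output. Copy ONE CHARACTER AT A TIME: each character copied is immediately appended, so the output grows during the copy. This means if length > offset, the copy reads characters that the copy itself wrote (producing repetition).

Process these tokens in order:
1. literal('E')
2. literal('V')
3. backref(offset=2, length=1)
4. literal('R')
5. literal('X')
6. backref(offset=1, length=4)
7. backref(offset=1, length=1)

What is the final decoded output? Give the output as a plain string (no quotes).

Answer: EVERXXXXXX

Derivation:
Token 1: literal('E'). Output: "E"
Token 2: literal('V'). Output: "EV"
Token 3: backref(off=2, len=1). Copied 'E' from pos 0. Output: "EVE"
Token 4: literal('R'). Output: "EVER"
Token 5: literal('X'). Output: "EVERX"
Token 6: backref(off=1, len=4) (overlapping!). Copied 'XXXX' from pos 4. Output: "EVERXXXXX"
Token 7: backref(off=1, len=1). Copied 'X' from pos 8. Output: "EVERXXXXXX"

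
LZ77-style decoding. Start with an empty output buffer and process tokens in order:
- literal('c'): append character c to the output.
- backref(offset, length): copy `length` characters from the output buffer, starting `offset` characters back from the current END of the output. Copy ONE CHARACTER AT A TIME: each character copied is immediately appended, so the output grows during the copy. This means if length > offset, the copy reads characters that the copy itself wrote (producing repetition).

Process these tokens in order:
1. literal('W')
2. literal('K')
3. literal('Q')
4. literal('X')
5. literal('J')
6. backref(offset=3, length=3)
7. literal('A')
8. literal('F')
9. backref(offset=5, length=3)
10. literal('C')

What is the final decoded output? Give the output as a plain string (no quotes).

Token 1: literal('W'). Output: "W"
Token 2: literal('K'). Output: "WK"
Token 3: literal('Q'). Output: "WKQ"
Token 4: literal('X'). Output: "WKQX"
Token 5: literal('J'). Output: "WKQXJ"
Token 6: backref(off=3, len=3). Copied 'QXJ' from pos 2. Output: "WKQXJQXJ"
Token 7: literal('A'). Output: "WKQXJQXJA"
Token 8: literal('F'). Output: "WKQXJQXJAF"
Token 9: backref(off=5, len=3). Copied 'QXJ' from pos 5. Output: "WKQXJQXJAFQXJ"
Token 10: literal('C'). Output: "WKQXJQXJAFQXJC"

Answer: WKQXJQXJAFQXJC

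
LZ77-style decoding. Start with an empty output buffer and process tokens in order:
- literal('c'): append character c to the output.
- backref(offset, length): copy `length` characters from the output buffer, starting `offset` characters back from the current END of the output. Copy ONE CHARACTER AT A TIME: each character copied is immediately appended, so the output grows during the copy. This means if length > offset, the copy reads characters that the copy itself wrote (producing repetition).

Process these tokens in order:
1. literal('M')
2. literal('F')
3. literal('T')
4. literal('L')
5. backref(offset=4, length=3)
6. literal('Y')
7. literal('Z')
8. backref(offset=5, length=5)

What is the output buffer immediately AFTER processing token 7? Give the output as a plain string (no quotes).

Token 1: literal('M'). Output: "M"
Token 2: literal('F'). Output: "MF"
Token 3: literal('T'). Output: "MFT"
Token 4: literal('L'). Output: "MFTL"
Token 5: backref(off=4, len=3). Copied 'MFT' from pos 0. Output: "MFTLMFT"
Token 6: literal('Y'). Output: "MFTLMFTY"
Token 7: literal('Z'). Output: "MFTLMFTYZ"

Answer: MFTLMFTYZ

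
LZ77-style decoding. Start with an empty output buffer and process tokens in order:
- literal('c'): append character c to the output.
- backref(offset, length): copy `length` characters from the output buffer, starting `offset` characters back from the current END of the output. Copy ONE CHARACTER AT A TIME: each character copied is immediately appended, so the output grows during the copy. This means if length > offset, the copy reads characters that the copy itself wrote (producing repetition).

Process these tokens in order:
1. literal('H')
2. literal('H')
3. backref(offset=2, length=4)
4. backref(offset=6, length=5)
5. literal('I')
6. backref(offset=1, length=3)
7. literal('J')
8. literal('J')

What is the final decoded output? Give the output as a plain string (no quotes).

Token 1: literal('H'). Output: "H"
Token 2: literal('H'). Output: "HH"
Token 3: backref(off=2, len=4) (overlapping!). Copied 'HHHH' from pos 0. Output: "HHHHHH"
Token 4: backref(off=6, len=5). Copied 'HHHHH' from pos 0. Output: "HHHHHHHHHHH"
Token 5: literal('I'). Output: "HHHHHHHHHHHI"
Token 6: backref(off=1, len=3) (overlapping!). Copied 'III' from pos 11. Output: "HHHHHHHHHHHIIII"
Token 7: literal('J'). Output: "HHHHHHHHHHHIIIIJ"
Token 8: literal('J'). Output: "HHHHHHHHHHHIIIIJJ"

Answer: HHHHHHHHHHHIIIIJJ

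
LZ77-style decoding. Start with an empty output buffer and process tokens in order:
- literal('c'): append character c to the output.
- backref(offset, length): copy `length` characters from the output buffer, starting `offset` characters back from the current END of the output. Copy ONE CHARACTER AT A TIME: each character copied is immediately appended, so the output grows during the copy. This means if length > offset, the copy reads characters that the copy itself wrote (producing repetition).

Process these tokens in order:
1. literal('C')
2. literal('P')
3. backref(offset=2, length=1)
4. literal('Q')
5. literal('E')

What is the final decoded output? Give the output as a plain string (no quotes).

Answer: CPCQE

Derivation:
Token 1: literal('C'). Output: "C"
Token 2: literal('P'). Output: "CP"
Token 3: backref(off=2, len=1). Copied 'C' from pos 0. Output: "CPC"
Token 4: literal('Q'). Output: "CPCQ"
Token 5: literal('E'). Output: "CPCQE"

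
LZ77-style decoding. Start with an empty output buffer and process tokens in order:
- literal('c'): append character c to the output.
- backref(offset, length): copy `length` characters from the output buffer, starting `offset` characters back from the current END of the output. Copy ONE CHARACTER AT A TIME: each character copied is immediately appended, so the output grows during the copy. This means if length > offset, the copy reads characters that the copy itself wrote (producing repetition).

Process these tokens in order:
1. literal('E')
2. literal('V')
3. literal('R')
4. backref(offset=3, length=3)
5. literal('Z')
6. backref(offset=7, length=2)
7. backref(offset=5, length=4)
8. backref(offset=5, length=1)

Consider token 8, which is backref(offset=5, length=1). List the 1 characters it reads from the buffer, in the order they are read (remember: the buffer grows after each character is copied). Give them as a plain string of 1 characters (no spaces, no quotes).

Token 1: literal('E'). Output: "E"
Token 2: literal('V'). Output: "EV"
Token 3: literal('R'). Output: "EVR"
Token 4: backref(off=3, len=3). Copied 'EVR' from pos 0. Output: "EVREVR"
Token 5: literal('Z'). Output: "EVREVRZ"
Token 6: backref(off=7, len=2). Copied 'EV' from pos 0. Output: "EVREVRZEV"
Token 7: backref(off=5, len=4). Copied 'VRZE' from pos 4. Output: "EVREVRZEVVRZE"
Token 8: backref(off=5, len=1). Buffer before: "EVREVRZEVVRZE" (len 13)
  byte 1: read out[8]='V', append. Buffer now: "EVREVRZEVVRZEV"

Answer: V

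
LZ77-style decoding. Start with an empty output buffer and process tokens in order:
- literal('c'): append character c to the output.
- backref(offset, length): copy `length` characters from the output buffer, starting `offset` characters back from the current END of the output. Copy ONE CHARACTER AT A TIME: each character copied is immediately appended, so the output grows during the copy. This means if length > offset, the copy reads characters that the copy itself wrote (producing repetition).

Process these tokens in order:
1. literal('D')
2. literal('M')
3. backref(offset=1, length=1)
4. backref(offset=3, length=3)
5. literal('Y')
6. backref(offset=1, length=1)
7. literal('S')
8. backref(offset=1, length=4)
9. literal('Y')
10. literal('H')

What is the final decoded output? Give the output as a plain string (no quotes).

Token 1: literal('D'). Output: "D"
Token 2: literal('M'). Output: "DM"
Token 3: backref(off=1, len=1). Copied 'M' from pos 1. Output: "DMM"
Token 4: backref(off=3, len=3). Copied 'DMM' from pos 0. Output: "DMMDMM"
Token 5: literal('Y'). Output: "DMMDMMY"
Token 6: backref(off=1, len=1). Copied 'Y' from pos 6. Output: "DMMDMMYY"
Token 7: literal('S'). Output: "DMMDMMYYS"
Token 8: backref(off=1, len=4) (overlapping!). Copied 'SSSS' from pos 8. Output: "DMMDMMYYSSSSS"
Token 9: literal('Y'). Output: "DMMDMMYYSSSSSY"
Token 10: literal('H'). Output: "DMMDMMYYSSSSSYH"

Answer: DMMDMMYYSSSSSYH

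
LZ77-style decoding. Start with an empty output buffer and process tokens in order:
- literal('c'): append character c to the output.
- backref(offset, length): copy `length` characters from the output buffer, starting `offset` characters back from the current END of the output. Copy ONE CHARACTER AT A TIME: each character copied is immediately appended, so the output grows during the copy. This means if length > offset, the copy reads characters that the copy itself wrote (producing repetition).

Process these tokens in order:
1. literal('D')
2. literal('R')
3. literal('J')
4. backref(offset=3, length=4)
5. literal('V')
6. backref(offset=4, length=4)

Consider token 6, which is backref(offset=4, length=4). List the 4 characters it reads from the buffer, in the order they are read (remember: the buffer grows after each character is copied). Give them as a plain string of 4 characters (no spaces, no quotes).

Token 1: literal('D'). Output: "D"
Token 2: literal('R'). Output: "DR"
Token 3: literal('J'). Output: "DRJ"
Token 4: backref(off=3, len=4) (overlapping!). Copied 'DRJD' from pos 0. Output: "DRJDRJD"
Token 5: literal('V'). Output: "DRJDRJDV"
Token 6: backref(off=4, len=4). Buffer before: "DRJDRJDV" (len 8)
  byte 1: read out[4]='R', append. Buffer now: "DRJDRJDVR"
  byte 2: read out[5]='J', append. Buffer now: "DRJDRJDVRJ"
  byte 3: read out[6]='D', append. Buffer now: "DRJDRJDVRJD"
  byte 4: read out[7]='V', append. Buffer now: "DRJDRJDVRJDV"

Answer: RJDV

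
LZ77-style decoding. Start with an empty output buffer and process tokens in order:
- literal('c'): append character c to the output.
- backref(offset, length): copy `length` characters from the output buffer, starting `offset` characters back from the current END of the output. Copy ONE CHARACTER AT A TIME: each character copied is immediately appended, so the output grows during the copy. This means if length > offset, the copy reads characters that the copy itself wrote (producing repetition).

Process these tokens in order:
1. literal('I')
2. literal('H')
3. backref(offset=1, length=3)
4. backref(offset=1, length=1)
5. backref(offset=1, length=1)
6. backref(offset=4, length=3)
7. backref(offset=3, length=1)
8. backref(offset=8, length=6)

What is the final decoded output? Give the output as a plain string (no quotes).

Token 1: literal('I'). Output: "I"
Token 2: literal('H'). Output: "IH"
Token 3: backref(off=1, len=3) (overlapping!). Copied 'HHH' from pos 1. Output: "IHHHH"
Token 4: backref(off=1, len=1). Copied 'H' from pos 4. Output: "IHHHHH"
Token 5: backref(off=1, len=1). Copied 'H' from pos 5. Output: "IHHHHHH"
Token 6: backref(off=4, len=3). Copied 'HHH' from pos 3. Output: "IHHHHHHHHH"
Token 7: backref(off=3, len=1). Copied 'H' from pos 7. Output: "IHHHHHHHHHH"
Token 8: backref(off=8, len=6). Copied 'HHHHHH' from pos 3. Output: "IHHHHHHHHHHHHHHHH"

Answer: IHHHHHHHHHHHHHHHH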